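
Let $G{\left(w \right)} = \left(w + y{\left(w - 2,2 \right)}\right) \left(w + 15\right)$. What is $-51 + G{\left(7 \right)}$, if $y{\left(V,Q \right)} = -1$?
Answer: $81$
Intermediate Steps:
$G{\left(w \right)} = \left(-1 + w\right) \left(15 + w\right)$ ($G{\left(w \right)} = \left(w - 1\right) \left(w + 15\right) = \left(-1 + w\right) \left(15 + w\right)$)
$-51 + G{\left(7 \right)} = -51 + \left(-15 + 7^{2} + 14 \cdot 7\right) = -51 + \left(-15 + 49 + 98\right) = -51 + 132 = 81$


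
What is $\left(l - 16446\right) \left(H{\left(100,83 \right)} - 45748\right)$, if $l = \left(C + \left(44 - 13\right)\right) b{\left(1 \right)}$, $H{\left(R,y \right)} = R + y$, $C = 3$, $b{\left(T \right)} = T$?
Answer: $747812780$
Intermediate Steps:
$l = 34$ ($l = \left(3 + \left(44 - 13\right)\right) 1 = \left(3 + 31\right) 1 = 34 \cdot 1 = 34$)
$\left(l - 16446\right) \left(H{\left(100,83 \right)} - 45748\right) = \left(34 - 16446\right) \left(\left(100 + 83\right) - 45748\right) = - 16412 \left(183 - 45748\right) = \left(-16412\right) \left(-45565\right) = 747812780$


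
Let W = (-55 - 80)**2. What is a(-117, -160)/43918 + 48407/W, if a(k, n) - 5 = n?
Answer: 2123113751/800405550 ≈ 2.6525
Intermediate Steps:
a(k, n) = 5 + n
W = 18225 (W = (-135)**2 = 18225)
a(-117, -160)/43918 + 48407/W = (5 - 160)/43918 + 48407/18225 = -155*1/43918 + 48407*(1/18225) = -155/43918 + 48407/18225 = 2123113751/800405550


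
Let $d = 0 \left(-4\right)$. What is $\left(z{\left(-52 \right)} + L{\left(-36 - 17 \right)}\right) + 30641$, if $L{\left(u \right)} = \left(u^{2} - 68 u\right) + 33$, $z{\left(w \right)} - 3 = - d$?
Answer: $37090$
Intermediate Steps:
$d = 0$
$z{\left(w \right)} = 3$ ($z{\left(w \right)} = 3 - 0 = 3 + 0 = 3$)
$L{\left(u \right)} = 33 + u^{2} - 68 u$
$\left(z{\left(-52 \right)} + L{\left(-36 - 17 \right)}\right) + 30641 = \left(3 + \left(33 + \left(-36 - 17\right)^{2} - 68 \left(-36 - 17\right)\right)\right) + 30641 = \left(3 + \left(33 + \left(-53\right)^{2} - -3604\right)\right) + 30641 = \left(3 + \left(33 + 2809 + 3604\right)\right) + 30641 = \left(3 + 6446\right) + 30641 = 6449 + 30641 = 37090$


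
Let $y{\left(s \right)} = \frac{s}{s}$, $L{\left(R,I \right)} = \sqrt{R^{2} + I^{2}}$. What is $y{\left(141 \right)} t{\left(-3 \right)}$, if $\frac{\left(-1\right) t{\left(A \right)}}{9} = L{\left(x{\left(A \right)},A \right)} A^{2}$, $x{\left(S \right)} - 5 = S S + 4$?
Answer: $- 243 \sqrt{37} \approx -1478.1$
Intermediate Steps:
$x{\left(S \right)} = 9 + S^{2}$ ($x{\left(S \right)} = 5 + \left(S S + 4\right) = 5 + \left(S^{2} + 4\right) = 5 + \left(4 + S^{2}\right) = 9 + S^{2}$)
$L{\left(R,I \right)} = \sqrt{I^{2} + R^{2}}$
$t{\left(A \right)} = - 9 A^{2} \sqrt{A^{2} + \left(9 + A^{2}\right)^{2}}$ ($t{\left(A \right)} = - 9 \sqrt{A^{2} + \left(9 + A^{2}\right)^{2}} A^{2} = - 9 A^{2} \sqrt{A^{2} + \left(9 + A^{2}\right)^{2}}$)
$y{\left(s \right)} = 1$
$y{\left(141 \right)} t{\left(-3 \right)} = 1 \left(- 9 \left(-3\right)^{2} \sqrt{\left(-3\right)^{2} + \left(9 + \left(-3\right)^{2}\right)^{2}}\right) = 1 \left(\left(-9\right) 9 \sqrt{9 + \left(9 + 9\right)^{2}}\right) = 1 \left(\left(-9\right) 9 \sqrt{9 + 18^{2}}\right) = 1 \left(\left(-9\right) 9 \sqrt{9 + 324}\right) = 1 \left(\left(-9\right) 9 \sqrt{333}\right) = 1 \left(\left(-9\right) 9 \cdot 3 \sqrt{37}\right) = 1 \left(- 243 \sqrt{37}\right) = - 243 \sqrt{37}$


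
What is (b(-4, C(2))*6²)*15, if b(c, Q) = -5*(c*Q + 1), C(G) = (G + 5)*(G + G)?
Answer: 299700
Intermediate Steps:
C(G) = 2*G*(5 + G) (C(G) = (5 + G)*(2*G) = 2*G*(5 + G))
b(c, Q) = -5 - 5*Q*c (b(c, Q) = -5*(Q*c + 1) = -5*(1 + Q*c) = -5 - 5*Q*c)
(b(-4, C(2))*6²)*15 = ((-5 - 5*2*2*(5 + 2)*(-4))*6²)*15 = ((-5 - 5*2*2*7*(-4))*36)*15 = ((-5 - 5*28*(-4))*36)*15 = ((-5 + 560)*36)*15 = (555*36)*15 = 19980*15 = 299700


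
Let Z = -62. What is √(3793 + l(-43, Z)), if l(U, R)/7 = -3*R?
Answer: √5095 ≈ 71.379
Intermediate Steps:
l(U, R) = -21*R (l(U, R) = 7*(-3*R) = -21*R)
√(3793 + l(-43, Z)) = √(3793 - 21*(-62)) = √(3793 + 1302) = √5095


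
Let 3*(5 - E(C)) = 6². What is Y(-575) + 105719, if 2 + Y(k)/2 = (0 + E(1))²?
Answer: 105813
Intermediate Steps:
E(C) = -7 (E(C) = 5 - ⅓*6² = 5 - ⅓*36 = 5 - 12 = -7)
Y(k) = 94 (Y(k) = -4 + 2*(0 - 7)² = -4 + 2*(-7)² = -4 + 2*49 = -4 + 98 = 94)
Y(-575) + 105719 = 94 + 105719 = 105813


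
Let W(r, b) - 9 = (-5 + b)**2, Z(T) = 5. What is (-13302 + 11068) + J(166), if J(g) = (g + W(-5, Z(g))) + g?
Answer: -1893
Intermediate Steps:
W(r, b) = 9 + (-5 + b)**2
J(g) = 9 + 2*g (J(g) = (g + (9 + (-5 + 5)**2)) + g = (g + (9 + 0**2)) + g = (g + (9 + 0)) + g = (g + 9) + g = (9 + g) + g = 9 + 2*g)
(-13302 + 11068) + J(166) = (-13302 + 11068) + (9 + 2*166) = -2234 + (9 + 332) = -2234 + 341 = -1893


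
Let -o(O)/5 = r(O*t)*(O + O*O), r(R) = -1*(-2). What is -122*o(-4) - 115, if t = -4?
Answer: 14525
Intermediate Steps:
r(R) = 2
o(O) = -10*O - 10*O² (o(O) = -10*(O + O*O) = -10*(O + O²) = -5*(2*O + 2*O²) = -10*O - 10*O²)
-122*o(-4) - 115 = -(-1220)*(-4)*(1 - 4) - 115 = -(-1220)*(-4)*(-3) - 115 = -122*(-120) - 115 = 14640 - 115 = 14525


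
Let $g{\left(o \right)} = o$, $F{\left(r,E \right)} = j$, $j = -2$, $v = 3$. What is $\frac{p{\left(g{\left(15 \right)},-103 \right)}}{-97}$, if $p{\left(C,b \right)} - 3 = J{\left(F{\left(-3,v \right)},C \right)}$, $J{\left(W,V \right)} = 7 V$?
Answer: $- \frac{108}{97} \approx -1.1134$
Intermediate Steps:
$F{\left(r,E \right)} = -2$
$p{\left(C,b \right)} = 3 + 7 C$
$\frac{p{\left(g{\left(15 \right)},-103 \right)}}{-97} = \frac{3 + 7 \cdot 15}{-97} = \left(3 + 105\right) \left(- \frac{1}{97}\right) = 108 \left(- \frac{1}{97}\right) = - \frac{108}{97}$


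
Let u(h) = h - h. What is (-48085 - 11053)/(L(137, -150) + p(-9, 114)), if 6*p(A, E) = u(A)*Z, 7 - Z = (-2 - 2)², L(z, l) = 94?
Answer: -29569/47 ≈ -629.13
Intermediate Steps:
Z = -9 (Z = 7 - (-2 - 2)² = 7 - 1*(-4)² = 7 - 1*16 = 7 - 16 = -9)
u(h) = 0
p(A, E) = 0 (p(A, E) = (0*(-9))/6 = (⅙)*0 = 0)
(-48085 - 11053)/(L(137, -150) + p(-9, 114)) = (-48085 - 11053)/(94 + 0) = -59138/94 = -59138*1/94 = -29569/47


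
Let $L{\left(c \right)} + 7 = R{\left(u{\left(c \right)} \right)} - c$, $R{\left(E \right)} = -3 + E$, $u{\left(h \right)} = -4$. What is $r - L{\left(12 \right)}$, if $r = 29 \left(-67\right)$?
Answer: $-1917$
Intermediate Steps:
$L{\left(c \right)} = -14 - c$ ($L{\left(c \right)} = -7 - \left(7 + c\right) = -14 - c$)
$r = -1943$
$r - L{\left(12 \right)} = -1943 - \left(-14 - 12\right) = -1943 - -26 = -1943 + 26 = -1917$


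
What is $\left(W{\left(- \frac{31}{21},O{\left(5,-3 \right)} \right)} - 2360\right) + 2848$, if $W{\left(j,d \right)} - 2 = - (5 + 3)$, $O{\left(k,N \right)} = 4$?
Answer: $482$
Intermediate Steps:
$W{\left(j,d \right)} = -6$ ($W{\left(j,d \right)} = 2 - \left(5 + 3\right) = 2 - 8 = -6$)
$\left(W{\left(- \frac{31}{21},O{\left(5,-3 \right)} \right)} - 2360\right) + 2848 = \left(-6 - 2360\right) + 2848 = -2366 + 2848 = 482$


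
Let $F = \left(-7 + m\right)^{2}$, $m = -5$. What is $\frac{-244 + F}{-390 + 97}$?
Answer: $\frac{100}{293} \approx 0.3413$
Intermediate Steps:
$F = 144$ ($F = \left(-7 - 5\right)^{2} = \left(-12\right)^{2} = 144$)
$\frac{-244 + F}{-390 + 97} = \frac{-244 + 144}{-390 + 97} = - \frac{100}{-293} = \left(-100\right) \left(- \frac{1}{293}\right) = \frac{100}{293}$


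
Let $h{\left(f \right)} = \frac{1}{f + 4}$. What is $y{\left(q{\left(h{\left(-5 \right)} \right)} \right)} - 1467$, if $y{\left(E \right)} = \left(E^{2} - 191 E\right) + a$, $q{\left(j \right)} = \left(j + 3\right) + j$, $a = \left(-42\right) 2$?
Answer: $-1741$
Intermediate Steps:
$a = -84$
$h{\left(f \right)} = \frac{1}{4 + f}$
$q{\left(j \right)} = 3 + 2 j$ ($q{\left(j \right)} = \left(3 + j\right) + j = 3 + 2 j$)
$y{\left(E \right)} = -84 + E^{2} - 191 E$ ($y{\left(E \right)} = \left(E^{2} - 191 E\right) - 84 = -84 + E^{2} - 191 E$)
$y{\left(q{\left(h{\left(-5 \right)} \right)} \right)} - 1467 = \left(-84 + \left(3 + \frac{2}{4 - 5}\right)^{2} - 191 \left(3 + \frac{2}{4 - 5}\right)\right) - 1467 = \left(-84 + \left(3 + \frac{2}{-1}\right)^{2} - 191 \left(3 + \frac{2}{-1}\right)\right) - 1467 = \left(-84 + \left(3 + 2 \left(-1\right)\right)^{2} - 191 \left(3 + 2 \left(-1\right)\right)\right) - 1467 = \left(-84 + \left(3 - 2\right)^{2} - 191 \left(3 - 2\right)\right) - 1467 = \left(-84 + 1^{2} - 191\right) - 1467 = \left(-84 + 1 - 191\right) - 1467 = -274 - 1467 = -1741$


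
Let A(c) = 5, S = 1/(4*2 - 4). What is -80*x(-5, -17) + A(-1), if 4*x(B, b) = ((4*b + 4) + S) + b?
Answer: 1620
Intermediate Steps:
S = ¼ (S = 1/(8 - 4) = 1/4 = ¼ ≈ 0.25000)
x(B, b) = 17/16 + 5*b/4 (x(B, b) = (((4*b + 4) + ¼) + b)/4 = (((4 + 4*b) + ¼) + b)/4 = ((17/4 + 4*b) + b)/4 = (17/4 + 5*b)/4 = 17/16 + 5*b/4)
-80*x(-5, -17) + A(-1) = -80*(17/16 + (5/4)*(-17)) + 5 = -80*(17/16 - 85/4) + 5 = -80*(-323/16) + 5 = 1615 + 5 = 1620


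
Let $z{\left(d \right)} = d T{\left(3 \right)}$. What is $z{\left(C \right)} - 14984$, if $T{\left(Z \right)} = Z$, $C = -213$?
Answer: $-15623$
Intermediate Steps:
$z{\left(d \right)} = 3 d$ ($z{\left(d \right)} = d 3 = 3 d$)
$z{\left(C \right)} - 14984 = 3 \left(-213\right) - 14984 = -639 - 14984 = -15623$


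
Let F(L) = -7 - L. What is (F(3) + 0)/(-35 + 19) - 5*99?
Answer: -3955/8 ≈ -494.38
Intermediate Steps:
(F(3) + 0)/(-35 + 19) - 5*99 = ((-7 - 1*3) + 0)/(-35 + 19) - 5*99 = ((-7 - 3) + 0)/(-16) - 495 = (-10 + 0)*(-1/16) - 495 = -10*(-1/16) - 495 = 5/8 - 495 = -3955/8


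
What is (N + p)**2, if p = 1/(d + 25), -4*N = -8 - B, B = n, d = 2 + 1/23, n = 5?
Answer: 16719921/1547536 ≈ 10.804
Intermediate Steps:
d = 47/23 (d = 2 + 1/23 = 47/23 ≈ 2.0435)
B = 5
N = 13/4 (N = -(-8 - 1*5)/4 = -(-8 - 5)/4 = -1/4*(-13) = 13/4 ≈ 3.2500)
p = 23/622 (p = 1/(47/23 + 25) = 1/(622/23) = 23/622 ≈ 0.036977)
(N + p)**2 = (13/4 + 23/622)**2 = (4089/1244)**2 = 16719921/1547536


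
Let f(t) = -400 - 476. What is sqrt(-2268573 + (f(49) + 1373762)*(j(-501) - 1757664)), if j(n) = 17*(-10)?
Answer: I*sqrt(2413307957497) ≈ 1.5535e+6*I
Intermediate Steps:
j(n) = -170
f(t) = -876
sqrt(-2268573 + (f(49) + 1373762)*(j(-501) - 1757664)) = sqrt(-2268573 + (-876 + 1373762)*(-170 - 1757664)) = sqrt(-2268573 + 1372886*(-1757834)) = sqrt(-2268573 - 2413305688924) = sqrt(-2413307957497) = I*sqrt(2413307957497)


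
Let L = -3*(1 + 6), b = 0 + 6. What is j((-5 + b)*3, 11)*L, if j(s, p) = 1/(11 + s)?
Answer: -3/2 ≈ -1.5000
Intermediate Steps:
b = 6
L = -21 (L = -3*7 = -21)
j((-5 + b)*3, 11)*L = -21/(11 + (-5 + 6)*3) = -21/(11 + 1*3) = -21/(11 + 3) = -21/14 = (1/14)*(-21) = -3/2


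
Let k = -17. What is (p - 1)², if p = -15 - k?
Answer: 1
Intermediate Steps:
p = 2 (p = -15 - 1*(-17) = -15 + 17 = 2)
(p - 1)² = (2 - 1)² = 1² = 1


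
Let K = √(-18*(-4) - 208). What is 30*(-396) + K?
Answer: -11880 + 2*I*√34 ≈ -11880.0 + 11.662*I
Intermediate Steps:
K = 2*I*√34 (K = √(72 - 208) = √(-136) = 2*I*√34 ≈ 11.662*I)
30*(-396) + K = 30*(-396) + 2*I*√34 = -11880 + 2*I*√34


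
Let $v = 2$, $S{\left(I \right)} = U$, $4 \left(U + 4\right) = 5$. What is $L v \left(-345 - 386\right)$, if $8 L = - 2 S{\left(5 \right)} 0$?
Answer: $0$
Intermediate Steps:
$U = - \frac{11}{4}$ ($U = -4 + \frac{1}{4} \cdot 5 = -4 + \frac{5}{4} = - \frac{11}{4} \approx -2.75$)
$S{\left(I \right)} = - \frac{11}{4}$
$L = 0$ ($L = \frac{\left(-2\right) \left(- \frac{11}{4}\right) 0}{8} = \frac{\frac{11}{2} \cdot 0}{8} = \frac{1}{8} \cdot 0 = 0$)
$L v \left(-345 - 386\right) = 0 \cdot 2 \left(-345 - 386\right) = 0 \left(-731\right) = 0$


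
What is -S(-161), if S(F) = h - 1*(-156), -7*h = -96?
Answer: -1188/7 ≈ -169.71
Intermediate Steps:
h = 96/7 (h = -⅐*(-96) = 96/7 ≈ 13.714)
S(F) = 1188/7 (S(F) = 96/7 - 1*(-156) = 96/7 + 156 = 1188/7)
-S(-161) = -1*1188/7 = -1188/7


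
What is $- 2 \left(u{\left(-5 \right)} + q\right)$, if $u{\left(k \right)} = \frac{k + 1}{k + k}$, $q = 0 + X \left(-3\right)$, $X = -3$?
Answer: $- \frac{94}{5} \approx -18.8$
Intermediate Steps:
$q = 9$ ($q = 0 - -9 = 0 + 9 = 9$)
$u{\left(k \right)} = \frac{1 + k}{2 k}$
$- 2 \left(u{\left(-5 \right)} + q\right) = - 2 \left(\frac{1 - 5}{2 \left(-5\right)} + 9\right) = - 2 \left(\frac{1}{2} \left(- \frac{1}{5}\right) \left(-4\right) + 9\right) = - 2 \left(\frac{2}{5} + 9\right) = \left(-2\right) \frac{47}{5} = - \frac{94}{5}$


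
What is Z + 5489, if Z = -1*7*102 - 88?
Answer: 4687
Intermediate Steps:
Z = -802 (Z = -7*102 - 88 = -714 - 88 = -802)
Z + 5489 = -802 + 5489 = 4687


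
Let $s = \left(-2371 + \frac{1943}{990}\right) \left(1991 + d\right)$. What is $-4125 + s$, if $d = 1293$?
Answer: $- \frac{3853101649}{495} \approx -7.784 \cdot 10^{6}$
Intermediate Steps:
$s = - \frac{3851059774}{495}$ ($s = \left(-2371 + \frac{1943}{990}\right) \left(1991 + 1293\right) = \left(-2371 + 1943 \cdot \frac{1}{990}\right) 3284 = \left(-2371 + \frac{1943}{990}\right) 3284 = \left(- \frac{2345347}{990}\right) 3284 = - \frac{3851059774}{495} \approx -7.7799 \cdot 10^{6}$)
$-4125 + s = -4125 - \frac{3851059774}{495} = - \frac{3853101649}{495}$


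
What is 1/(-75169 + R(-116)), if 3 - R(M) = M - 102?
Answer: -1/74948 ≈ -1.3343e-5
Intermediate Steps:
R(M) = 105 - M (R(M) = 3 - (M - 102) = 3 - (-102 + M) = 3 + (102 - M) = 105 - M)
1/(-75169 + R(-116)) = 1/(-75169 + (105 - 1*(-116))) = 1/(-75169 + (105 + 116)) = 1/(-75169 + 221) = 1/(-74948) = -1/74948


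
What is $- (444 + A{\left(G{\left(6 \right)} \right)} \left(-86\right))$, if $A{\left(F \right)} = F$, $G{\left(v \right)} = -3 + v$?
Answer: $-186$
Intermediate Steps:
$- (444 + A{\left(G{\left(6 \right)} \right)} \left(-86\right)) = - (444 + \left(-3 + 6\right) \left(-86\right)) = - (444 + 3 \left(-86\right)) = - (444 - 258) = \left(-1\right) 186 = -186$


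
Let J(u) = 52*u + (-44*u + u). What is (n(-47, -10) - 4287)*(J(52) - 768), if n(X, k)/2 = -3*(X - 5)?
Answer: 1192500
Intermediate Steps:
n(X, k) = 30 - 6*X (n(X, k) = 2*(-3*(X - 5)) = 2*(-3*(-5 + X)) = 2*(15 - 3*X) = 30 - 6*X)
J(u) = 9*u (J(u) = 52*u - 43*u = 9*u)
(n(-47, -10) - 4287)*(J(52) - 768) = ((30 - 6*(-47)) - 4287)*(9*52 - 768) = ((30 + 282) - 4287)*(468 - 768) = (312 - 4287)*(-300) = -3975*(-300) = 1192500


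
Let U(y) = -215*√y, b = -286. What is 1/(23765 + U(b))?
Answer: 4753/115599115 + 43*I*√286/115599115 ≈ 4.1116e-5 + 6.2907e-6*I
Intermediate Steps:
1/(23765 + U(b)) = 1/(23765 - 215*I*√286)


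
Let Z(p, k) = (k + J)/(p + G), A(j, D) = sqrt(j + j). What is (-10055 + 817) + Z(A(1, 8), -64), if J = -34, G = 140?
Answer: -90530022/9799 + 49*sqrt(2)/9799 ≈ -9238.7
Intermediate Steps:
A(j, D) = sqrt(2)*sqrt(j) (A(j, D) = sqrt(2*j) = sqrt(2)*sqrt(j))
Z(p, k) = (-34 + k)/(140 + p) (Z(p, k) = (k - 34)/(p + 140) = (-34 + k)/(140 + p))
(-10055 + 817) + Z(A(1, 8), -64) = (-10055 + 817) + (-34 - 64)/(140 + sqrt(2)*sqrt(1)) = -9238 - 98/(140 + sqrt(2)*1) = -9238 - 98/(140 + sqrt(2))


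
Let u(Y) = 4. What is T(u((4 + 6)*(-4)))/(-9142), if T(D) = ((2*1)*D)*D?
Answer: -16/4571 ≈ -0.0035003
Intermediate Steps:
T(D) = 2*D² (T(D) = (2*D)*D = 2*D²)
T(u((4 + 6)*(-4)))/(-9142) = (2*4²)/(-9142) = (2*16)*(-1/9142) = 32*(-1/9142) = -16/4571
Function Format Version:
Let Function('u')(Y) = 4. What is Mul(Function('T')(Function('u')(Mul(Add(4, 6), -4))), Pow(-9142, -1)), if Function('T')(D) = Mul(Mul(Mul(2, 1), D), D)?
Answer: Rational(-16, 4571) ≈ -0.0035003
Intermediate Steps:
Function('T')(D) = Mul(2, Pow(D, 2)) (Function('T')(D) = Mul(Mul(2, D), D) = Mul(2, Pow(D, 2)))
Mul(Function('T')(Function('u')(Mul(Add(4, 6), -4))), Pow(-9142, -1)) = Mul(Mul(2, Pow(4, 2)), Pow(-9142, -1)) = Mul(Mul(2, 16), Rational(-1, 9142)) = Mul(32, Rational(-1, 9142)) = Rational(-16, 4571)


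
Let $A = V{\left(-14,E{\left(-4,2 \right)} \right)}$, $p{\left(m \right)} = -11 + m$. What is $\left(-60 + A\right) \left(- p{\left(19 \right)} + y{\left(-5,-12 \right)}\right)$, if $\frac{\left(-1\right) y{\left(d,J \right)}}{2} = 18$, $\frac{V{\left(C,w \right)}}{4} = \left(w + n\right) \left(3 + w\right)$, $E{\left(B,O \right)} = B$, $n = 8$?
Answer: $3344$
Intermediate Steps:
$V{\left(C,w \right)} = 4 \left(3 + w\right) \left(8 + w\right)$ ($V{\left(C,w \right)} = 4 \left(w + 8\right) \left(3 + w\right) = 4 \left(8 + w\right) \left(3 + w\right) = 4 \left(3 + w\right) \left(8 + w\right)$)
$y{\left(d,J \right)} = -36$ ($y{\left(d,J \right)} = \left(-2\right) 18 = -36$)
$A = -16$ ($A = 96 + 4 \left(-4\right)^{2} + 44 \left(-4\right) = 96 + 4 \cdot 16 - 176 = 96 + 64 - 176 = -16$)
$\left(-60 + A\right) \left(- p{\left(19 \right)} + y{\left(-5,-12 \right)}\right) = \left(-60 - 16\right) \left(- (-11 + 19) - 36\right) = - 76 \left(\left(-1\right) 8 - 36\right) = - 76 \left(-8 - 36\right) = \left(-76\right) \left(-44\right) = 3344$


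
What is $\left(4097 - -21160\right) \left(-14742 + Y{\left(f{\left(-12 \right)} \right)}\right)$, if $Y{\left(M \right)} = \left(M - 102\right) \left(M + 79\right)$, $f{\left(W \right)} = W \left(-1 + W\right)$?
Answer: $-51827364$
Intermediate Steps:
$Y{\left(M \right)} = \left(-102 + M\right) \left(79 + M\right)$
$\left(4097 - -21160\right) \left(-14742 + Y{\left(f{\left(-12 \right)} \right)}\right) = \left(4097 - -21160\right) \left(-14742 - \left(8058 - 144 \left(-1 - 12\right)^{2} + 23 \left(-12\right) \left(-1 - 12\right)\right)\right) = \left(4097 + 21160\right) \left(-14742 - \left(8058 - 24336 + 23 \left(-12\right) \left(-13\right)\right)\right) = 25257 \left(-14742 - \left(11646 - 24336\right)\right) = 25257 \left(-14742 - -12690\right) = 25257 \left(-14742 + 12690\right) = 25257 \left(-2052\right) = -51827364$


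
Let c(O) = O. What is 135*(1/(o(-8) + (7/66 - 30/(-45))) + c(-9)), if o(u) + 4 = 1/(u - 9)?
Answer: -1543725/1229 ≈ -1256.1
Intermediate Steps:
o(u) = -4 + 1/(-9 + u) (o(u) = -4 + 1/(u - 9) = -4 + 1/(-9 + u))
135*(1/(o(-8) + (7/66 - 30/(-45))) + c(-9)) = 135*(1/((37 - 4*(-8))/(-9 - 8) + (7/66 - 30/(-45))) - 9) = 135*(1/((37 + 32)/(-17) + (7*(1/66) - 30*(-1/45))) - 9) = 135*(1/(-1/17*69 + (7/66 + ⅔)) - 9) = 135*(1/(-69/17 + 17/22) - 9) = 135*(1/(-1229/374) - 9) = 135*(-374/1229 - 9) = 135*(-11435/1229) = -1543725/1229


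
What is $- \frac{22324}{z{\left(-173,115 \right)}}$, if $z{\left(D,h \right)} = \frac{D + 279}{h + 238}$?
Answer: $- \frac{3940186}{53} \approx -74343.0$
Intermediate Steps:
$z{\left(D,h \right)} = \frac{279 + D}{238 + h}$
$- \frac{22324}{z{\left(-173,115 \right)}} = - \frac{22324}{\frac{1}{238 + 115} \left(279 - 173\right)} = - \frac{22324}{\frac{1}{353} \cdot 106} = - \frac{22324}{\frac{106}{353}} = \left(-22324\right) \frac{353}{106} = - \frac{3940186}{53}$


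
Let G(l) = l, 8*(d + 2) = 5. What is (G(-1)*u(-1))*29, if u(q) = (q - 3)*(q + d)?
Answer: -551/2 ≈ -275.50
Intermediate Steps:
d = -11/8 (d = -2 + (⅛)*5 = -2 + 5/8 = -11/8 ≈ -1.3750)
u(q) = (-3 + q)*(-11/8 + q) (u(q) = (q - 3)*(q - 11/8) = (-3 + q)*(-11/8 + q))
(G(-1)*u(-1))*29 = -(33/8 + (-1)² - 35/8*(-1))*29 = -(33/8 + 1 + 35/8)*29 = -1*19/2*29 = -19/2*29 = -551/2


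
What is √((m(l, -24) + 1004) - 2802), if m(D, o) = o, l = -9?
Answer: I*√1822 ≈ 42.685*I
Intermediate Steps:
√((m(l, -24) + 1004) - 2802) = √((-24 + 1004) - 2802) = √(980 - 2802) = √(-1822) = I*√1822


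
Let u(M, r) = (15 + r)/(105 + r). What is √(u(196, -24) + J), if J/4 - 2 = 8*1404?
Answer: √404423/3 ≈ 211.98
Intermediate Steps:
u(M, r) = (15 + r)/(105 + r)
J = 44936 (J = 8 + 4*(8*1404) = 8 + 4*11232 = 8 + 44928 = 44936)
√(u(196, -24) + J) = √((15 - 24)/(105 - 24) + 44936) = √(-9/81 + 44936) = √((1/81)*(-9) + 44936) = √(-⅑ + 44936) = √(404423/9) = √404423/3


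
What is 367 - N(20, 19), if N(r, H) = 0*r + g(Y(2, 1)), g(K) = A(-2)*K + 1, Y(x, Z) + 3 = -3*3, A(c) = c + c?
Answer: 318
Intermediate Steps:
A(c) = 2*c
Y(x, Z) = -12 (Y(x, Z) = -3 - 3*3 = -3 - 9 = -12)
g(K) = 1 - 4*K (g(K) = (2*(-2))*K + 1 = -4*K + 1 = 1 - 4*K)
N(r, H) = 49 (N(r, H) = 0*r + (1 - 4*(-12)) = 0 + (1 + 48) = 0 + 49 = 49)
367 - N(20, 19) = 367 - 1*49 = 367 - 49 = 318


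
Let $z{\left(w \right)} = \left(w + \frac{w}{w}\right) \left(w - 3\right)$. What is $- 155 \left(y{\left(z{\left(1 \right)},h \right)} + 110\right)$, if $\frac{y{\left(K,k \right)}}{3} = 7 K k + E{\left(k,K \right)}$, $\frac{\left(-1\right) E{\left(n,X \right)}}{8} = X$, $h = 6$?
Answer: $46190$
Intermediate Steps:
$E{\left(n,X \right)} = - 8 X$
$z{\left(w \right)} = \left(1 + w\right) \left(-3 + w\right)$ ($z{\left(w \right)} = \left(w + 1\right) \left(-3 + w\right) = \left(1 + w\right) \left(-3 + w\right)$)
$y{\left(K,k \right)} = - 24 K + 21 K k$ ($y{\left(K,k \right)} = 3 \left(7 K k - 8 K\right) = 3 \left(- 8 K + 7 K k\right) = - 24 K + 21 K k$)
$- 155 \left(y{\left(z{\left(1 \right)},h \right)} + 110\right) = - 155 \left(3 \left(-3 + 1^{2} - 2\right) \left(-8 + 7 \cdot 6\right) + 110\right) = - 155 \left(3 \left(-3 + 1 - 2\right) \left(-8 + 42\right) + 110\right) = - 155 \left(3 \left(-4\right) 34 + 110\right) = - 155 \left(-408 + 110\right) = \left(-155\right) \left(-298\right) = 46190$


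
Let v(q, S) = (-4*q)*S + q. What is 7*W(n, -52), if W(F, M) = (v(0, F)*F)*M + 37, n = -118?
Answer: 259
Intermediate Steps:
v(q, S) = q - 4*S*q (v(q, S) = -4*S*q + q = q - 4*S*q)
W(F, M) = 37 (W(F, M) = ((0*(1 - 4*F))*F)*M + 37 = (0*F)*M + 37 = 0*M + 37 = 0 + 37 = 37)
7*W(n, -52) = 7*37 = 259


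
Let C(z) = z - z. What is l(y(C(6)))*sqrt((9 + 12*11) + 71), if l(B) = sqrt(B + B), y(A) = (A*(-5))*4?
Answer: 0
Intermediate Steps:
C(z) = 0
y(A) = -20*A (y(A) = -5*A*4 = -20*A)
l(B) = sqrt(2)*sqrt(B) (l(B) = sqrt(2*B) = sqrt(2)*sqrt(B))
l(y(C(6)))*sqrt((9 + 12*11) + 71) = (sqrt(2)*sqrt(-20*0))*sqrt((9 + 12*11) + 71) = (sqrt(2)*sqrt(0))*sqrt((9 + 132) + 71) = (sqrt(2)*0)*sqrt(141 + 71) = 0*sqrt(212) = 0*(2*sqrt(53)) = 0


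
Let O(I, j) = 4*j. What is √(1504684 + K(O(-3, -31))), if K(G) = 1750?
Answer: √1506434 ≈ 1227.4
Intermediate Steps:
√(1504684 + K(O(-3, -31))) = √(1504684 + 1750) = √1506434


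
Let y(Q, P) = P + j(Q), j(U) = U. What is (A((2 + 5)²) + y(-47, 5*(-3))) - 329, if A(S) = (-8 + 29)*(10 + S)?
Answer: 848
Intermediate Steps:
y(Q, P) = P + Q
A(S) = 210 + 21*S (A(S) = 21*(10 + S) = 210 + 21*S)
(A((2 + 5)²) + y(-47, 5*(-3))) - 329 = ((210 + 21*(2 + 5)²) + (5*(-3) - 47)) - 329 = ((210 + 21*7²) + (-15 - 47)) - 329 = ((210 + 21*49) - 62) - 329 = ((210 + 1029) - 62) - 329 = (1239 - 62) - 329 = 1177 - 329 = 848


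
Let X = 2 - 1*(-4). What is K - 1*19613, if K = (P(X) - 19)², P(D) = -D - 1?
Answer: -18937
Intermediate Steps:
X = 6 (X = 2 + 4 = 6)
P(D) = -1 - D
K = 676 (K = ((-1 - 1*6) - 19)² = ((-1 - 6) - 19)² = (-7 - 19)² = (-26)² = 676)
K - 1*19613 = 676 - 1*19613 = 676 - 19613 = -18937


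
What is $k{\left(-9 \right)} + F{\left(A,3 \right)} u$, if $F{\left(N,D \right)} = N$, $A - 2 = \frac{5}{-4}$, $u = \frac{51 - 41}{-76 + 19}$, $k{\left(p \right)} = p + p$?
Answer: $- \frac{689}{38} \approx -18.132$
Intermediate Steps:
$k{\left(p \right)} = 2 p$
$u = - \frac{10}{57}$ ($u = \frac{10}{-57} = 10 \left(- \frac{1}{57}\right) = - \frac{10}{57} \approx -0.17544$)
$A = \frac{3}{4}$ ($A = 2 + \frac{5}{-4} = 2 + 5 \left(- \frac{1}{4}\right) = 2 - \frac{5}{4} = \frac{3}{4} \approx 0.75$)
$k{\left(-9 \right)} + F{\left(A,3 \right)} u = 2 \left(-9\right) + \frac{3}{4} \left(- \frac{10}{57}\right) = -18 - \frac{5}{38} = - \frac{689}{38}$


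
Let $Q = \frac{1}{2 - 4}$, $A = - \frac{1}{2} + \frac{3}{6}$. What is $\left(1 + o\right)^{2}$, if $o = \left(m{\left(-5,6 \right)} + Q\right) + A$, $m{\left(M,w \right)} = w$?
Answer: $\frac{169}{4} \approx 42.25$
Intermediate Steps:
$A = 0$ ($A = \left(-1\right) \frac{1}{2} + 3 \cdot \frac{1}{6} = - \frac{1}{2} + \frac{1}{2} = 0$)
$Q = - \frac{1}{2}$ ($Q = \frac{1}{-2} = - \frac{1}{2} \approx -0.5$)
$o = \frac{11}{2}$ ($o = \left(6 - \frac{1}{2}\right) + 0 = \frac{11}{2} + 0 = \frac{11}{2} \approx 5.5$)
$\left(1 + o\right)^{2} = \left(1 + \frac{11}{2}\right)^{2} = \left(\frac{13}{2}\right)^{2} = \frac{169}{4}$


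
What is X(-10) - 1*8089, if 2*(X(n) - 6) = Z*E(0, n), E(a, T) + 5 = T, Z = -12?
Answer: -7993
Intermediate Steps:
E(a, T) = -5 + T
X(n) = 36 - 6*n (X(n) = 6 + (-12*(-5 + n))/2 = 6 + (60 - 12*n)/2 = 6 + (30 - 6*n) = 36 - 6*n)
X(-10) - 1*8089 = (36 - 6*(-10)) - 1*8089 = (36 + 60) - 8089 = 96 - 8089 = -7993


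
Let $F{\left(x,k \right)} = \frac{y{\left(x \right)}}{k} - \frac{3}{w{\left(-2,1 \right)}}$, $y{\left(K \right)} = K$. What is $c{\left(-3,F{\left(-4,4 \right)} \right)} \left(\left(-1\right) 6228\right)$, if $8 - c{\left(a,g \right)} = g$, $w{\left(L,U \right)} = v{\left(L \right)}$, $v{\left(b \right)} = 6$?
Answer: $-59166$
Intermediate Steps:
$w{\left(L,U \right)} = 6$
$F{\left(x,k \right)} = - \frac{1}{2} + \frac{x}{k}$ ($F{\left(x,k \right)} = \frac{x}{k} - \frac{3}{6} = \frac{x}{k} - \frac{1}{2} = - \frac{1}{2} + \frac{x}{k}$)
$c{\left(a,g \right)} = 8 - g$
$c{\left(-3,F{\left(-4,4 \right)} \right)} \left(\left(-1\right) 6228\right) = \left(8 - \frac{-4 - 2}{4}\right) \left(\left(-1\right) 6228\right) = \left(8 - \frac{-4 - 2}{4}\right) \left(-6228\right) = \left(8 - \frac{1}{4} \left(-6\right)\right) \left(-6228\right) = \left(8 - - \frac{3}{2}\right) \left(-6228\right) = \left(8 + \frac{3}{2}\right) \left(-6228\right) = \frac{19}{2} \left(-6228\right) = -59166$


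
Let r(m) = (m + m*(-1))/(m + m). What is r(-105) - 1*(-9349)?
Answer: 9349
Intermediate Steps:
r(m) = 0 (r(m) = (m - m)/((2*m)) = 0*(1/(2*m)) = 0)
r(-105) - 1*(-9349) = 0 - 1*(-9349) = 0 + 9349 = 9349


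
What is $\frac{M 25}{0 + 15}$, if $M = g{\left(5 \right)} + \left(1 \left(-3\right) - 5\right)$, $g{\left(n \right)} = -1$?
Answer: $-15$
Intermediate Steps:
$M = -9$ ($M = -1 + \left(1 \left(-3\right) - 5\right) = -1 - 8 = -9$)
$\frac{M 25}{0 + 15} = \frac{\left(-9\right) 25}{0 + 15} = - \frac{225}{15} = \left(-225\right) \frac{1}{15} = -15$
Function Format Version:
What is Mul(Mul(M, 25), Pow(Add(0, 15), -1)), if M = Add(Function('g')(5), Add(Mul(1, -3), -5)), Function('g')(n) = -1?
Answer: -15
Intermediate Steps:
M = -9 (M = Add(-1, Add(Mul(1, -3), -5)) = Add(-1, Add(-3, -5)) = Add(-1, -8) = -9)
Mul(Mul(M, 25), Pow(Add(0, 15), -1)) = Mul(Mul(-9, 25), Pow(Add(0, 15), -1)) = Mul(-225, Pow(15, -1)) = Mul(-225, Rational(1, 15)) = -15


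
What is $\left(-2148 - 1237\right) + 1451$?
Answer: $-1934$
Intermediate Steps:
$\left(-2148 - 1237\right) + 1451 = -3385 + 1451 = -1934$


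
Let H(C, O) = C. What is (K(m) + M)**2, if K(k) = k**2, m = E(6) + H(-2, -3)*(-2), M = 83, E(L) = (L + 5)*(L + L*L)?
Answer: 47192783121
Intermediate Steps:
E(L) = (5 + L)*(L + L**2)
m = 466 (m = 6*(5 + 6**2 + 6*6) - 2*(-2) = 6*(5 + 36 + 36) + 4 = 6*77 + 4 = 462 + 4 = 466)
(K(m) + M)**2 = (466**2 + 83)**2 = (217156 + 83)**2 = 217239**2 = 47192783121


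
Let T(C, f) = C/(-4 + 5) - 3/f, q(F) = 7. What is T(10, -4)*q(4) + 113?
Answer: 753/4 ≈ 188.25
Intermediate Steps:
T(C, f) = C - 3/f (T(C, f) = C/1 - 3/f = C*1 - 3/f = C - 3/f)
T(10, -4)*q(4) + 113 = (10 - 3/(-4))*7 + 113 = (10 - 3*(-1/4))*7 + 113 = (10 + 3/4)*7 + 113 = (43/4)*7 + 113 = 301/4 + 113 = 753/4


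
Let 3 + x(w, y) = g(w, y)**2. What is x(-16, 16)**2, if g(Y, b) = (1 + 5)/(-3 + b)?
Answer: 221841/28561 ≈ 7.7673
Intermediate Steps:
g(Y, b) = 6/(-3 + b)
x(w, y) = -3 + 36/(-3 + y)**2 (x(w, y) = -3 + (6/(-3 + y))**2 = -3 + 36/(-3 + y)**2)
x(-16, 16)**2 = (-3 + 36/(-3 + 16)**2)**2 = (-3 + 36/13**2)**2 = (-3 + 36*(1/169))**2 = (-3 + 36/169)**2 = (-471/169)**2 = 221841/28561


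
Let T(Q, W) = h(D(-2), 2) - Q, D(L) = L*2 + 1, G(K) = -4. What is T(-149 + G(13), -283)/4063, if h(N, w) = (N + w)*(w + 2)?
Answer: 149/4063 ≈ 0.036672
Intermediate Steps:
D(L) = 1 + 2*L (D(L) = 2*L + 1 = 1 + 2*L)
h(N, w) = (2 + w)*(N + w) (h(N, w) = (N + w)*(2 + w) = (2 + w)*(N + w))
T(Q, W) = -4 - Q (T(Q, W) = (2² + 2*(1 + 2*(-2)) + 2*2 + (1 + 2*(-2))*2) - Q = (4 + 2*(1 - 4) + 4 + (1 - 4)*2) - Q = (4 + 2*(-3) + 4 - 3*2) - Q = (4 - 6 + 4 - 6) - Q = -4 - Q)
T(-149 + G(13), -283)/4063 = (-4 - (-149 - 4))/4063 = (-4 - 1*(-153))*(1/4063) = (-4 + 153)*(1/4063) = 149*(1/4063) = 149/4063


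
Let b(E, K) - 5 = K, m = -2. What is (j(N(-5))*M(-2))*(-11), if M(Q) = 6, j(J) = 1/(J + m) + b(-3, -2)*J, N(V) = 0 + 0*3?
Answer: 33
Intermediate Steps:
N(V) = 0 (N(V) = 0 + 0 = 0)
b(E, K) = 5 + K
j(J) = 1/(-2 + J) + 3*J (j(J) = 1/(J - 2) + (5 - 2)*J = 1/(-2 + J) + 3*J)
(j(N(-5))*M(-2))*(-11) = (((1 - 6*0 + 3*0**2)/(-2 + 0))*6)*(-11) = (((1 + 0 + 3*0)/(-2))*6)*(-11) = (-(1 + 0 + 0)/2*6)*(-11) = (-1/2*1*6)*(-11) = -1/2*6*(-11) = -3*(-11) = 33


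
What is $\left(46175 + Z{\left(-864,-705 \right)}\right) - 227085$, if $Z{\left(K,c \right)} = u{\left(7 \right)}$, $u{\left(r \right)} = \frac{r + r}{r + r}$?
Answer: $-180909$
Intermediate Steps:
$u{\left(r \right)} = 1$ ($u{\left(r \right)} = \frac{2 r}{2 r} = 2 r \frac{1}{2 r} = 1$)
$Z{\left(K,c \right)} = 1$
$\left(46175 + Z{\left(-864,-705 \right)}\right) - 227085 = \left(46175 + 1\right) - 227085 = 46176 - 227085 = -180909$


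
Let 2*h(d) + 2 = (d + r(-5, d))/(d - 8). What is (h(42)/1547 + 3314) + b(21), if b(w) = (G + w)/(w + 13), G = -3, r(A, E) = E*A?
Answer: 87168750/26299 ≈ 3314.5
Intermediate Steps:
r(A, E) = A*E
h(d) = -1 - 2*d/(-8 + d) (h(d) = -1 + ((d - 5*d)/(d - 8))/2 = -1 + ((-4*d)/(-8 + d))/2 = -1 + (-4*d/(-8 + d))/2 = -1 - 2*d/(-8 + d))
b(w) = (-3 + w)/(13 + w) (b(w) = (-3 + w)/(w + 13) = (-3 + w)/(13 + w))
(h(42)/1547 + 3314) + b(21) = (((8 - 3*42)/(-8 + 42))/1547 + 3314) + (-3 + 21)/(13 + 21) = (((8 - 126)/34)*(1/1547) + 3314) + 18/34 = (((1/34)*(-118))*(1/1547) + 3314) + (1/34)*18 = (-59/17*1/1547 + 3314) + 9/17 = (-59/26299 + 3314) + 9/17 = 87154827/26299 + 9/17 = 87168750/26299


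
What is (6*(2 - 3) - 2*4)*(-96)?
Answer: 1344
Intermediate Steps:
(6*(2 - 3) - 2*4)*(-96) = (6*(-1) - 8)*(-96) = (-6 - 8)*(-96) = -14*(-96) = 1344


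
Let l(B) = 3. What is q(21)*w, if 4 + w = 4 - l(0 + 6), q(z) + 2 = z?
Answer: -57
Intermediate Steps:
q(z) = -2 + z
w = -3 (w = -4 + (4 - 1*3) = -4 + (4 - 3) = -4 + 1 = -3)
q(21)*w = (-2 + 21)*(-3) = 19*(-3) = -57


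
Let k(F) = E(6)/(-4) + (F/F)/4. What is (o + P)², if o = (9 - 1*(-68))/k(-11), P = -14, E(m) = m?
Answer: 142884/25 ≈ 5715.4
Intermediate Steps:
k(F) = -5/4 (k(F) = 6/(-4) + (F/F)/4 = 6*(-¼) + 1*(¼) = -3/2 + ¼ = -5/4)
o = -308/5 (o = (9 - 1*(-68))/(-5/4) = (9 + 68)*(-⅘) = 77*(-⅘) = -308/5 ≈ -61.600)
(o + P)² = (-308/5 - 14)² = (-378/5)² = 142884/25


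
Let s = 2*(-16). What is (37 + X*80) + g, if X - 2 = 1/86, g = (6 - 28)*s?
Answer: 38783/43 ≈ 901.93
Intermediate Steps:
s = -32
g = 704 (g = (6 - 28)*(-32) = -22*(-32) = 704)
X = 173/86 (X = 2 + 1/86 = 173/86 ≈ 2.0116)
(37 + X*80) + g = (37 + (173/86)*80) + 704 = (37 + 6920/43) + 704 = 8511/43 + 704 = 38783/43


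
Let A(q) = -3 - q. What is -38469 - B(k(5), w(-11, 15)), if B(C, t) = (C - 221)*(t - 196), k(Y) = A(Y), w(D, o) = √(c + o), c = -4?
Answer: -83353 + 229*√11 ≈ -82594.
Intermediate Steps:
w(D, o) = √(-4 + o)
k(Y) = -3 - Y
B(C, t) = (-221 + C)*(-196 + t)
-38469 - B(k(5), w(-11, 15)) = -38469 - (43316 - 221*√(-4 + 15) - 196*(-3 - 1*5) + (-3 - 1*5)*√(-4 + 15)) = -38469 - (43316 - 221*√11 - 196*(-3 - 5) + (-3 - 5)*√11) = -38469 - (43316 - 221*√11 - 196*(-8) - 8*√11) = -38469 - (43316 - 221*√11 + 1568 - 8*√11) = -38469 - (44884 - 229*√11) = -38469 + (-44884 + 229*√11) = -83353 + 229*√11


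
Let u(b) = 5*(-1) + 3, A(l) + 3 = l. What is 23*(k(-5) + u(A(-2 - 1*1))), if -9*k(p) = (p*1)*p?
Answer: -989/9 ≈ -109.89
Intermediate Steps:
A(l) = -3 + l
k(p) = -p²/9 (k(p) = -p*1*p/9 = -p*p/9 = -p²/9)
u(b) = -2 (u(b) = -5 + 3 = -2)
23*(k(-5) + u(A(-2 - 1*1))) = 23*(-⅑*(-5)² - 2) = 23*(-⅑*25 - 2) = 23*(-25/9 - 2) = 23*(-43/9) = -989/9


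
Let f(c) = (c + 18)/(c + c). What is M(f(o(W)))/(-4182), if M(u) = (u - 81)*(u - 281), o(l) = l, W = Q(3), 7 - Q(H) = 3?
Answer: -116123/22304 ≈ -5.2064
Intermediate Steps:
Q(H) = 4 (Q(H) = 7 - 1*3 = 7 - 3 = 4)
W = 4
f(c) = (18 + c)/(2*c) (f(c) = (18 + c)/((2*c)) = (18 + c)*(1/(2*c)) = (18 + c)/(2*c))
M(u) = (-281 + u)*(-81 + u) (M(u) = (-81 + u)*(-281 + u) = (-281 + u)*(-81 + u))
M(f(o(W)))/(-4182) = (22761 + ((1/2)*(18 + 4)/4)**2 - 181*(18 + 4)/4)/(-4182) = (22761 + ((1/2)*(1/4)*22)**2 - 181*22/4)*(-1/4182) = (22761 + (11/4)**2 - 362*11/4)*(-1/4182) = (22761 + 121/16 - 1991/2)*(-1/4182) = (348369/16)*(-1/4182) = -116123/22304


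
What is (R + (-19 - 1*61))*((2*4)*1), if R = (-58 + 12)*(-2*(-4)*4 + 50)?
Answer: -30816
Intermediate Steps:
R = -3772 (R = -46*(8*4 + 50) = -46*(32 + 50) = -46*82 = -3772)
(R + (-19 - 1*61))*((2*4)*1) = (-3772 + (-19 - 1*61))*((2*4)*1) = (-3772 + (-19 - 61))*(8*1) = (-3772 - 80)*8 = -3852*8 = -30816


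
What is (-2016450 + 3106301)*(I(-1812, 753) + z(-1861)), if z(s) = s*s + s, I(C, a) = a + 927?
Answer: 3774306592140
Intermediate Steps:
I(C, a) = 927 + a
z(s) = s + s² (z(s) = s² + s = s + s²)
(-2016450 + 3106301)*(I(-1812, 753) + z(-1861)) = (-2016450 + 3106301)*((927 + 753) - 1861*(1 - 1861)) = 1089851*(1680 - 1861*(-1860)) = 1089851*(1680 + 3461460) = 1089851*3463140 = 3774306592140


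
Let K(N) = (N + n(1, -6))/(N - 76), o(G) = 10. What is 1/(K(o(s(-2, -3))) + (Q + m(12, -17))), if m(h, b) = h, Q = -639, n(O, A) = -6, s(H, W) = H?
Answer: -33/20693 ≈ -0.0015947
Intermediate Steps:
K(N) = (-6 + N)/(-76 + N) (K(N) = (N - 6)/(N - 76) = (-6 + N)/(-76 + N))
1/(K(o(s(-2, -3))) + (Q + m(12, -17))) = 1/((-6 + 10)/(-76 + 10) + (-639 + 12)) = 1/(4/(-66) - 627) = 1/(-1/66*4 - 627) = 1/(-2/33 - 627) = 1/(-20693/33) = -33/20693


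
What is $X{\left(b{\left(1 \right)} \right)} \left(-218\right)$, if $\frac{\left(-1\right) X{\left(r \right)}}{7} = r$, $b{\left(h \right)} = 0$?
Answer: $0$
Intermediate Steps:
$X{\left(r \right)} = - 7 r$
$X{\left(b{\left(1 \right)} \right)} \left(-218\right) = \left(-7\right) 0 \left(-218\right) = 0 \left(-218\right) = 0$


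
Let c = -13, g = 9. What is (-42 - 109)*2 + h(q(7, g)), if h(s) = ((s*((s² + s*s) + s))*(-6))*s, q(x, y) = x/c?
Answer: -8627480/28561 ≈ -302.07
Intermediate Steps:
q(x, y) = -x/13 (q(x, y) = x/(-13) = x*(-1/13) = -x/13)
h(s) = -6*s²*(s + 2*s²) (h(s) = ((s*((s² + s²) + s))*(-6))*s = ((s*(2*s² + s))*(-6))*s = ((s*(s + 2*s²))*(-6))*s = (-6*s*(s + 2*s²))*s = -6*s²*(s + 2*s²))
(-42 - 109)*2 + h(q(7, g)) = (-42 - 109)*2 + (-1/13*7)³*(-6 - (-12)*7/13) = -151*2 + (-7/13)³*(-6 - 12*(-7/13)) = -302 - 343*(-6 + 84/13)/2197 = -302 - 343/2197*6/13 = -302 - 2058/28561 = -8627480/28561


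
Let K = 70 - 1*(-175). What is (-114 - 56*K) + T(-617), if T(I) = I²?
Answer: 366855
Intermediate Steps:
K = 245 (K = 70 + 175 = 245)
(-114 - 56*K) + T(-617) = (-114 - 56*245) + (-617)² = (-114 - 13720) + 380689 = -13834 + 380689 = 366855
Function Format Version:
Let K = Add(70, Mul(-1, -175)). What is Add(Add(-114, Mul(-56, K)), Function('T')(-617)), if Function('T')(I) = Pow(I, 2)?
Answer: 366855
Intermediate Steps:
K = 245 (K = Add(70, 175) = 245)
Add(Add(-114, Mul(-56, K)), Function('T')(-617)) = Add(Add(-114, Mul(-56, 245)), Pow(-617, 2)) = Add(Add(-114, -13720), 380689) = Add(-13834, 380689) = 366855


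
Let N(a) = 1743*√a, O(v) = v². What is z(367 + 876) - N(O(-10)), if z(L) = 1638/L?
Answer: -21663852/1243 ≈ -17429.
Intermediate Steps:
z(367 + 876) - N(O(-10)) = 1638/(367 + 876) - 1743*√((-10)²) = 1638/1243 - 1743*√100 = 1638*(1/1243) - 1743*10 = 1638/1243 - 1*17430 = 1638/1243 - 17430 = -21663852/1243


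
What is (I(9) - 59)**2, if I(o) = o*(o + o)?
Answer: 10609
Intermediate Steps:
I(o) = 2*o**2 (I(o) = o*(2*o) = 2*o**2)
(I(9) - 59)**2 = (2*9**2 - 59)**2 = (2*81 - 59)**2 = (162 - 59)**2 = 103**2 = 10609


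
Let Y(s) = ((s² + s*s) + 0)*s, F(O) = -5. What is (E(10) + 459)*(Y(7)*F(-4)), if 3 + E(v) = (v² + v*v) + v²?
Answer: -2593080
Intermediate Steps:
E(v) = -3 + 3*v² (E(v) = -3 + ((v² + v*v) + v²) = -3 + ((v² + v²) + v²) = -3 + (2*v² + v²) = -3 + 3*v²)
Y(s) = 2*s³ (Y(s) = ((s² + s²) + 0)*s = (2*s² + 0)*s = (2*s²)*s = 2*s³)
(E(10) + 459)*(Y(7)*F(-4)) = ((-3 + 3*10²) + 459)*((2*7³)*(-5)) = ((-3 + 3*100) + 459)*((2*343)*(-5)) = ((-3 + 300) + 459)*(686*(-5)) = (297 + 459)*(-3430) = 756*(-3430) = -2593080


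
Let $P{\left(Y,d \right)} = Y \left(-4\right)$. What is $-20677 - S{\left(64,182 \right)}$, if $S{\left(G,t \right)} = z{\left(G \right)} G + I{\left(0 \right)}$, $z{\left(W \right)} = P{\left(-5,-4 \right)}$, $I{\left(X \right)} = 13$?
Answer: $-21970$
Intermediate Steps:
$P{\left(Y,d \right)} = - 4 Y$
$z{\left(W \right)} = 20$ ($z{\left(W \right)} = \left(-4\right) \left(-5\right) = 20$)
$S{\left(G,t \right)} = 13 + 20 G$ ($S{\left(G,t \right)} = 20 G + 13 = 13 + 20 G$)
$-20677 - S{\left(64,182 \right)} = -20677 - \left(13 + 20 \cdot 64\right) = -20677 - \left(13 + 1280\right) = -20677 - 1293 = -21970$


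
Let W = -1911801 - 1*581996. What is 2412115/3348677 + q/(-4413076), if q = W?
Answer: 18995767472309/14777966100452 ≈ 1.2854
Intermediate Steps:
W = -2493797 (W = -1911801 - 581996 = -2493797)
q = -2493797
2412115/3348677 + q/(-4413076) = 2412115/3348677 - 2493797/(-4413076) = 2412115*(1/3348677) - 2493797*(-1/4413076) = 2412115/3348677 + 2493797/4413076 = 18995767472309/14777966100452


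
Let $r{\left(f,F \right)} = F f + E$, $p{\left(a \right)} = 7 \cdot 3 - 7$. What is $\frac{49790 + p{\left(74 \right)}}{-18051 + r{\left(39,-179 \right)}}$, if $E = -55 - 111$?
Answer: $- \frac{24902}{12599} \approx -1.9765$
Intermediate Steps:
$E = -166$
$p{\left(a \right)} = 14$ ($p{\left(a \right)} = 21 - 7 = 14$)
$r{\left(f,F \right)} = -166 + F f$ ($r{\left(f,F \right)} = F f - 166 = -166 + F f$)
$\frac{49790 + p{\left(74 \right)}}{-18051 + r{\left(39,-179 \right)}} = \frac{49790 + 14}{-18051 - 7147} = \frac{49804}{-18051 - 7147} = \frac{49804}{-25198} = 49804 \left(- \frac{1}{25198}\right) = - \frac{24902}{12599}$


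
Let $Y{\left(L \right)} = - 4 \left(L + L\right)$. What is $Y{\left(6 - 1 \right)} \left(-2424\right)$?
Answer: $96960$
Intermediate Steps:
$Y{\left(L \right)} = - 8 L$ ($Y{\left(L \right)} = - 4 \cdot 2 L = - 8 L$)
$Y{\left(6 - 1 \right)} \left(-2424\right) = - 8 \left(6 - 1\right) \left(-2424\right) = \left(-8\right) 5 \left(-2424\right) = \left(-40\right) \left(-2424\right) = 96960$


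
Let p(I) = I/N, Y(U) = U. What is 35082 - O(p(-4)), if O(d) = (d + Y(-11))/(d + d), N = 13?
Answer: 280509/8 ≈ 35064.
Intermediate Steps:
p(I) = I/13
O(d) = (-11 + d)/(2*d) (O(d) = (d - 11)/(d + d) = (-11 + d)/((2*d)) = (-11 + d)*(1/(2*d)) = (-11 + d)/(2*d))
35082 - O(p(-4)) = 35082 - (-11 + (1/13)*(-4))/(2*((1/13)*(-4))) = 35082 - (-11 - 4/13)/(2*(-4/13)) = 35082 - (-13)*(-147)/(2*4*13) = 35082 - 1*147/8 = 35082 - 147/8 = 280509/8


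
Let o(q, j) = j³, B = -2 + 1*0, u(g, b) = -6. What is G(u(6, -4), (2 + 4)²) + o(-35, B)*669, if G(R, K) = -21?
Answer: -5373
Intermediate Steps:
B = -2 (B = -2 + 0 = -2)
G(u(6, -4), (2 + 4)²) + o(-35, B)*669 = -21 + (-2)³*669 = -21 - 8*669 = -21 - 5352 = -5373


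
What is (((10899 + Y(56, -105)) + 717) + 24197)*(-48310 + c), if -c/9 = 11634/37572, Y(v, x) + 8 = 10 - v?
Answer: -10818337300289/6262 ≈ -1.7276e+9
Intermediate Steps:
Y(v, x) = 2 - v (Y(v, x) = -8 + (10 - v) = 2 - v)
c = -17451/6262 (c = -104706/37572 = -9*1939/6262 = -17451/6262 ≈ -2.7868)
(((10899 + Y(56, -105)) + 717) + 24197)*(-48310 + c) = (((10899 + (2 - 1*56)) + 717) + 24197)*(-48310 - 17451/6262) = (((10899 + (2 - 56)) + 717) + 24197)*(-302534671/6262) = (((10899 - 54) + 717) + 24197)*(-302534671/6262) = ((10845 + 717) + 24197)*(-302534671/6262) = (11562 + 24197)*(-302534671/6262) = 35759*(-302534671/6262) = -10818337300289/6262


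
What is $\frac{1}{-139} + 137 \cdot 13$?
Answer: $\frac{247558}{139} \approx 1781.0$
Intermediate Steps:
$\frac{1}{-139} + 137 \cdot 13 = - \frac{1}{139} + 1781 = \frac{247558}{139}$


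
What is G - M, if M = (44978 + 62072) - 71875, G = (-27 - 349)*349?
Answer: -166399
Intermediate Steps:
G = -131224 (G = -376*349 = -131224)
M = 35175 (M = 107050 - 71875 = 35175)
G - M = -131224 - 1*35175 = -131224 - 35175 = -166399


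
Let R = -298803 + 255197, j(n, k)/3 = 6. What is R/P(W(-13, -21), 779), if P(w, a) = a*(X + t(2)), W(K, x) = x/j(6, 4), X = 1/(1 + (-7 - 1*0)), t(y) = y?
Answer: -261636/8569 ≈ -30.533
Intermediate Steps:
j(n, k) = 18 (j(n, k) = 3*6 = 18)
X = -⅙ (X = 1/(1 + (-7 + 0)) = 1/(1 - 7) = 1/(-6) = -⅙ ≈ -0.16667)
W(K, x) = x/18
P(w, a) = 11*a/6 (P(w, a) = a*(-⅙ + 2) = a*(11/6) = 11*a/6)
R = -43606
R/P(W(-13, -21), 779) = -43606/((11/6)*779) = -43606/8569/6 = -43606*6/8569 = -261636/8569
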